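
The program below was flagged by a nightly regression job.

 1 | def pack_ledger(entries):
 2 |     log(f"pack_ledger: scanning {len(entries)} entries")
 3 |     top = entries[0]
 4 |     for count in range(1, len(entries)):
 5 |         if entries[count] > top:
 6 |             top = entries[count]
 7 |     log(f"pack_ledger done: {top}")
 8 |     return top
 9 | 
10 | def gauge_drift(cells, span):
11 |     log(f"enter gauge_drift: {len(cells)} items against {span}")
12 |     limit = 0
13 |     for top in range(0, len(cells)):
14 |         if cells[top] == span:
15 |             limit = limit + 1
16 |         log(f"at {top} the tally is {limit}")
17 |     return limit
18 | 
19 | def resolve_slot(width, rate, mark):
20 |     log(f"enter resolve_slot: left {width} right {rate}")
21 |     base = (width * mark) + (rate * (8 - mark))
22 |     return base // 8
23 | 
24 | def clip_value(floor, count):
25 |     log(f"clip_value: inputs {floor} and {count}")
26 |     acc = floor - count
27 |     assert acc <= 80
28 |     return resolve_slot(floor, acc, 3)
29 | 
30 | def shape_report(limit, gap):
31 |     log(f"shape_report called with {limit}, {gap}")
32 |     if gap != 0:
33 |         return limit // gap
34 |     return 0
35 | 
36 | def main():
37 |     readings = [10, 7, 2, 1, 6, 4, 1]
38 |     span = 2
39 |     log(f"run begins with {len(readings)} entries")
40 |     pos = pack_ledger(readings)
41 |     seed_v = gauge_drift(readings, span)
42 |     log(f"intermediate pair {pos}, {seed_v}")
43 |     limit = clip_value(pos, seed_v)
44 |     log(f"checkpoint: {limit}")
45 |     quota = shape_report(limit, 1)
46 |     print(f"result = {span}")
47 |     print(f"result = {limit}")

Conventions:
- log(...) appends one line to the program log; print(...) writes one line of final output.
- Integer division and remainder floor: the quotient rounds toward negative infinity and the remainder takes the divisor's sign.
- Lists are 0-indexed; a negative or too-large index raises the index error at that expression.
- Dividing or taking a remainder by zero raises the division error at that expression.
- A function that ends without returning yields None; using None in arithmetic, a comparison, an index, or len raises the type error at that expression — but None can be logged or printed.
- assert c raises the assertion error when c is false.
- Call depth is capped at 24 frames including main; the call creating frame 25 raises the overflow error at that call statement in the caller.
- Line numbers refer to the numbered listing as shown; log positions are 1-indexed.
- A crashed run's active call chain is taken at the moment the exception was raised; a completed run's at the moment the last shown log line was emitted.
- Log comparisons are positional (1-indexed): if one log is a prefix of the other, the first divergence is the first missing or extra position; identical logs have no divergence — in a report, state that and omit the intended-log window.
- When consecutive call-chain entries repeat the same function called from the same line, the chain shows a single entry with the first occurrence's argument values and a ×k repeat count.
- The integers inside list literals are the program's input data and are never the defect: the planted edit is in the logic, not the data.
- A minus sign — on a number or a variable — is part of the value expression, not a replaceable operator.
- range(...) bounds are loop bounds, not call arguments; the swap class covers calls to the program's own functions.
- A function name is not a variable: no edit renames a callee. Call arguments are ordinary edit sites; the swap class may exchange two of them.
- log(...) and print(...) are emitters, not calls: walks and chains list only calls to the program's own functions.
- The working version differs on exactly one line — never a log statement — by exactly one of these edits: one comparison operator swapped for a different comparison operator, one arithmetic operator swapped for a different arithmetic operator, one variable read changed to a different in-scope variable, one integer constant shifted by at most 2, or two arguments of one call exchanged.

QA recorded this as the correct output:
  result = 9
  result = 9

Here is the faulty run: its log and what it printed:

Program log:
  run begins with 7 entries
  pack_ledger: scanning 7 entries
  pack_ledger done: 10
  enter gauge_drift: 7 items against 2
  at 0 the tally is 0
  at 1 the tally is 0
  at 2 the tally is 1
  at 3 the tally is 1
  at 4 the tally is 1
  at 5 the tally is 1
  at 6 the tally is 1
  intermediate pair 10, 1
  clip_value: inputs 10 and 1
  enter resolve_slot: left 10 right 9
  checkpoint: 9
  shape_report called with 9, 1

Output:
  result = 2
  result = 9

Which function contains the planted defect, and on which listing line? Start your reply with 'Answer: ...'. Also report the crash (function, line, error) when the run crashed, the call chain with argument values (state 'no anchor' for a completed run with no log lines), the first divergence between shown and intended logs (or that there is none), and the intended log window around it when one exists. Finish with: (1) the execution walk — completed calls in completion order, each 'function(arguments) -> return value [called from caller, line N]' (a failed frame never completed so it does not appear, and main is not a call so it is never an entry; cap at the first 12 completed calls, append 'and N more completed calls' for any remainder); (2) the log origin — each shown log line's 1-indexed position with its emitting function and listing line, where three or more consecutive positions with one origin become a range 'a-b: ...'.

Answer: the defect is in main at line 46.
The tell: The two runs log identically and part ways only at the printed values.
Call chain: main -> shape_report(9, 1) (called at line 45).
First divergence: there is none — every log position agrees.
Execution walk:
  pack_ledger([10, 7, 2, 1, 6, 4, 1]) -> 10  [called from main, line 40]
  gauge_drift([10, 7, 2, 1, 6, 4, 1], 2) -> 1  [called from main, line 41]
  resolve_slot(10, 9, 3) -> 9  [called from clip_value, line 28]
  clip_value(10, 1) -> 9  [called from main, line 43]
  shape_report(9, 1) -> 9  [called from main, line 45]
Log origin:
  1: from main, line 39
  2: from pack_ledger, line 2
  3: from pack_ledger, line 7
  4: from gauge_drift, line 11
  5-11: from gauge_drift, line 16
  12: from main, line 42
  13: from clip_value, line 25
  14: from resolve_slot, line 20
  15: from main, line 44
  16: from shape_report, line 31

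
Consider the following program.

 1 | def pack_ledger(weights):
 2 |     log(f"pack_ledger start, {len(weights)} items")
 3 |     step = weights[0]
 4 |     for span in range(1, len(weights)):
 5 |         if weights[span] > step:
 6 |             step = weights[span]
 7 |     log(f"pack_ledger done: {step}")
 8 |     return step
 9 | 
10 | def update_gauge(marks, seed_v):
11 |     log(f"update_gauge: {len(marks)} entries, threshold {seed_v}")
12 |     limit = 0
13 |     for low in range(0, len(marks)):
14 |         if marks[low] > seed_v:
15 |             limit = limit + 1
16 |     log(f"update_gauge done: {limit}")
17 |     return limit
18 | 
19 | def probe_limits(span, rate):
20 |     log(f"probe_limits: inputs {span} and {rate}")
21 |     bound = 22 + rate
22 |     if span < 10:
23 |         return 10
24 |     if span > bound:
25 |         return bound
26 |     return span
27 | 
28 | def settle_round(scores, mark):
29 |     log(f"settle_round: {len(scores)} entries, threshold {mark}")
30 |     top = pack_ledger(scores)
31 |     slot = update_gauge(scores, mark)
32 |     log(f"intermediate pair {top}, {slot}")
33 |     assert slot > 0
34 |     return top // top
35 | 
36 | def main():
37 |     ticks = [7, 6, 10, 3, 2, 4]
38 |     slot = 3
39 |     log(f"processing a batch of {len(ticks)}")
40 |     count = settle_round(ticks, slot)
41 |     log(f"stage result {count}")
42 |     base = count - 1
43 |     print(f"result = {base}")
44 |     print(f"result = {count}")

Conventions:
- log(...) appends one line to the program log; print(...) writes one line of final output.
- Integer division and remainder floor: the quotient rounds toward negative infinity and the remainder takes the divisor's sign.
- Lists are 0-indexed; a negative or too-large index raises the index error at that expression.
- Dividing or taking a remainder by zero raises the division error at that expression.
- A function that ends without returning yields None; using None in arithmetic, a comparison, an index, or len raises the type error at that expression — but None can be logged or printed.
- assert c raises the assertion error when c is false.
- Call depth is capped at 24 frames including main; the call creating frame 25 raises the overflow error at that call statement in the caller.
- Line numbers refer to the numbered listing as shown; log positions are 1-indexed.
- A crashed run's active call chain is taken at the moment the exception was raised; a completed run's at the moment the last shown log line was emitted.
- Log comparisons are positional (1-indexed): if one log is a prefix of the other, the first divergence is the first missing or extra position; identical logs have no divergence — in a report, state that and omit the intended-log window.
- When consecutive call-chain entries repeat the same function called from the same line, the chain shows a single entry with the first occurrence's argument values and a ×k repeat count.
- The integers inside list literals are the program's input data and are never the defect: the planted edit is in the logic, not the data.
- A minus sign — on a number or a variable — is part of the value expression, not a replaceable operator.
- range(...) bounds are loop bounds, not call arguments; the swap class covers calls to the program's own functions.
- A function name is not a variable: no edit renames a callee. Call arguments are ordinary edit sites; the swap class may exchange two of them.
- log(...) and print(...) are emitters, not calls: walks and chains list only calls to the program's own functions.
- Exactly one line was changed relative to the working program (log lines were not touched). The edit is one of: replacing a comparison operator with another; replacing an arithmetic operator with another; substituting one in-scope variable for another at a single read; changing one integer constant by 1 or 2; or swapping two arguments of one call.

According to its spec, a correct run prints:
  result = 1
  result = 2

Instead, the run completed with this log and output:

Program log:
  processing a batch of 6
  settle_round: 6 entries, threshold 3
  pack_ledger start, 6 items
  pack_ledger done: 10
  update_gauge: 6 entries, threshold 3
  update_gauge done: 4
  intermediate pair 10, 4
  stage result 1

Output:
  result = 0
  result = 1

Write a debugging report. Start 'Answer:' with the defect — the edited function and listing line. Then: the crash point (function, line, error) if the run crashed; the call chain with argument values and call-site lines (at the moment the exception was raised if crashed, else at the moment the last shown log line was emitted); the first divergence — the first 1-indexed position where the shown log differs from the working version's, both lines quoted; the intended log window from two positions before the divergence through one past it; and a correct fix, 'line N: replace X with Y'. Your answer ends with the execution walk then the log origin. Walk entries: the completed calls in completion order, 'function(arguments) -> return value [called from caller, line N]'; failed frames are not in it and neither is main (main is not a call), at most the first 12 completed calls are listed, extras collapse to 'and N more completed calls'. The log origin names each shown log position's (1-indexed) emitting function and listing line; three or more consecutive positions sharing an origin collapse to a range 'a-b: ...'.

Answer: the defect is in settle_round at line 34.
The tell: At log position 8 the runs split — shown 'stage result 1', but the working version logs 'stage result 2'.
Call chain: main.
First divergence: at position 8 the run shows 'stage result 1' where the working version logs 'stage result 2'.
Intended log window:
  6: update_gauge done: 4
  7: intermediate pair 10, 4
  8: stage result 2
Execution walk:
  pack_ledger([7, 6, 10, 3, 2, 4]) -> 10  [called from settle_round, line 30]
  update_gauge([7, 6, 10, 3, 2, 4], 3) -> 4  [called from settle_round, line 31]
  settle_round([7, 6, 10, 3, 2, 4], 3) -> 1  [called from main, line 40]
Log origins:
  1: from main, line 39
  2: from settle_round, line 29
  3: from pack_ledger, line 2
  4: from pack_ledger, line 7
  5: from update_gauge, line 11
  6: from update_gauge, line 16
  7: from settle_round, line 32
  8: from main, line 41
A correct fix: line 34: replace `top // top` with `top // slot`.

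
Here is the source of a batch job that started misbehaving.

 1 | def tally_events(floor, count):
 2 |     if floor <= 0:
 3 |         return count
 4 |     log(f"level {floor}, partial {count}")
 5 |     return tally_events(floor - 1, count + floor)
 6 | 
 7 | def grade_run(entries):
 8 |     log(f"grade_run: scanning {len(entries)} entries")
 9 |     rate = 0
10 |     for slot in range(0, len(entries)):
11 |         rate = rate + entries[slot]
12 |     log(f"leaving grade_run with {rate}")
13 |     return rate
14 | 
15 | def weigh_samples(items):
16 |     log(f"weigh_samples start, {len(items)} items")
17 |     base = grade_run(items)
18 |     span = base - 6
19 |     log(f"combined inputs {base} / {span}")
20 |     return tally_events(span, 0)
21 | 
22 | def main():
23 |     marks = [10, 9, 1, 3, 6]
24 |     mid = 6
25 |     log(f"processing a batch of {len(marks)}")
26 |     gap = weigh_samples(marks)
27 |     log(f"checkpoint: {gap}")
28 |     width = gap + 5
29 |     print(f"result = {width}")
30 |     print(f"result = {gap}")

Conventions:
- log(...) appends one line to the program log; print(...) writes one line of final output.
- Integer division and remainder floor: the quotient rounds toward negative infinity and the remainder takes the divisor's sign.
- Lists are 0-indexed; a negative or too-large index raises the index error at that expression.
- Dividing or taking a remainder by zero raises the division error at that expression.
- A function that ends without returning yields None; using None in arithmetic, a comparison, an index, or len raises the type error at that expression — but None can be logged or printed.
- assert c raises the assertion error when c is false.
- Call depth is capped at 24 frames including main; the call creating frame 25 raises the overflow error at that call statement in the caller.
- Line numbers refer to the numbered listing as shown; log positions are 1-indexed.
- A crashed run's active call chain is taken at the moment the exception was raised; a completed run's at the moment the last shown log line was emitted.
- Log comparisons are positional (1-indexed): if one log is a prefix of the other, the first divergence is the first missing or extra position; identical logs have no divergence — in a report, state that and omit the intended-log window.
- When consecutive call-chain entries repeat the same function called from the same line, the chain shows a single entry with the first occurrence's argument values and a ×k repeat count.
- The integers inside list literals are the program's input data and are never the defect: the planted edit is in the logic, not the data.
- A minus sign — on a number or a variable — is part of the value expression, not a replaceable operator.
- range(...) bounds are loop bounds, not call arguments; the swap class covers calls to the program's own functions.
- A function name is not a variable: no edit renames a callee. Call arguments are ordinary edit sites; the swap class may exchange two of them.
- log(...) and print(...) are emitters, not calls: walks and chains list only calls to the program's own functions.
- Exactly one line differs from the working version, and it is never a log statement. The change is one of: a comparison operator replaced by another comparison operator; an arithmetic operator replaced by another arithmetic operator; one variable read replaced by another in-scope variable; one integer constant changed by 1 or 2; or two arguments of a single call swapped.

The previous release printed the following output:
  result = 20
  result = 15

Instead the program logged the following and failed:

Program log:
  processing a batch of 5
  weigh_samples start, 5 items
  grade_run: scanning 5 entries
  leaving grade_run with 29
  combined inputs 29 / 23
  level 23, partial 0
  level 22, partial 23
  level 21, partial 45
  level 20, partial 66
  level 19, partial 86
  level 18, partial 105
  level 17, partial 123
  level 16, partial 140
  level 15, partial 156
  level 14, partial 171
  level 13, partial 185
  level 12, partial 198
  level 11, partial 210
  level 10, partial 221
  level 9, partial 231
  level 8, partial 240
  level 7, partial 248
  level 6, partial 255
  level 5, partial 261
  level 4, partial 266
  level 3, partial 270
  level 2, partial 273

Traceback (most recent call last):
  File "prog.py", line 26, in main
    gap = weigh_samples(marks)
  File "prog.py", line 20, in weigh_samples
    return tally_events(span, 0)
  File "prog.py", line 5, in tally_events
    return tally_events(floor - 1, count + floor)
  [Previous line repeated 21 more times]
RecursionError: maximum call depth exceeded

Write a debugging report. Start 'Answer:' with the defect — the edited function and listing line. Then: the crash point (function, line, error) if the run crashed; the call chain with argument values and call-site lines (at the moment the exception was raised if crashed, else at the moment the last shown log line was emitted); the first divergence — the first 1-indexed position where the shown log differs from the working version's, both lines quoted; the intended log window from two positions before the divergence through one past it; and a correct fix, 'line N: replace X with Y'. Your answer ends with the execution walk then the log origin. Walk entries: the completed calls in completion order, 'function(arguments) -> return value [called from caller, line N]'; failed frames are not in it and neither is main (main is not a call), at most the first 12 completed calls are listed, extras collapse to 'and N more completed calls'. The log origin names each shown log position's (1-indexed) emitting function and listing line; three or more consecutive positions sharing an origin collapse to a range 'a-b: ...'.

Answer: the defect is in weigh_samples at line 18.
The tell: Position 5 is the first bad log line: 'combined inputs 29 / 23' should read 'combined inputs 29 / 5'.
Crash: tally_events, line 5, RecursionError.
Call chain: main -> weigh_samples([10, 9, 1, 3, 6]) (called at line 26) -> tally_events(23, 0) (called at line 20) -> tally_events(22, 23) (called at line 5) ×21.
First divergence: position 5 — shown 'combined inputs 29 / 23', intended 'combined inputs 29 / 5'.
Intended log window:
  3: grade_run: scanning 5 entries
  4: leaving grade_run with 29
  5: combined inputs 29 / 5
  6: level 5, partial 0
Execution walk:
  grade_run([10, 9, 1, 3, 6]) -> 29  [called from weigh_samples, line 17]
Log origin:
  1: emitted by main (line 25)
  2: emitted by weigh_samples (line 16)
  3: emitted by grade_run (line 8)
  4: emitted by grade_run (line 12)
  5: emitted by weigh_samples (line 19)
  6-27: emitted by tally_events (line 4)
A correct fix: line 18: replace `-` with `%`.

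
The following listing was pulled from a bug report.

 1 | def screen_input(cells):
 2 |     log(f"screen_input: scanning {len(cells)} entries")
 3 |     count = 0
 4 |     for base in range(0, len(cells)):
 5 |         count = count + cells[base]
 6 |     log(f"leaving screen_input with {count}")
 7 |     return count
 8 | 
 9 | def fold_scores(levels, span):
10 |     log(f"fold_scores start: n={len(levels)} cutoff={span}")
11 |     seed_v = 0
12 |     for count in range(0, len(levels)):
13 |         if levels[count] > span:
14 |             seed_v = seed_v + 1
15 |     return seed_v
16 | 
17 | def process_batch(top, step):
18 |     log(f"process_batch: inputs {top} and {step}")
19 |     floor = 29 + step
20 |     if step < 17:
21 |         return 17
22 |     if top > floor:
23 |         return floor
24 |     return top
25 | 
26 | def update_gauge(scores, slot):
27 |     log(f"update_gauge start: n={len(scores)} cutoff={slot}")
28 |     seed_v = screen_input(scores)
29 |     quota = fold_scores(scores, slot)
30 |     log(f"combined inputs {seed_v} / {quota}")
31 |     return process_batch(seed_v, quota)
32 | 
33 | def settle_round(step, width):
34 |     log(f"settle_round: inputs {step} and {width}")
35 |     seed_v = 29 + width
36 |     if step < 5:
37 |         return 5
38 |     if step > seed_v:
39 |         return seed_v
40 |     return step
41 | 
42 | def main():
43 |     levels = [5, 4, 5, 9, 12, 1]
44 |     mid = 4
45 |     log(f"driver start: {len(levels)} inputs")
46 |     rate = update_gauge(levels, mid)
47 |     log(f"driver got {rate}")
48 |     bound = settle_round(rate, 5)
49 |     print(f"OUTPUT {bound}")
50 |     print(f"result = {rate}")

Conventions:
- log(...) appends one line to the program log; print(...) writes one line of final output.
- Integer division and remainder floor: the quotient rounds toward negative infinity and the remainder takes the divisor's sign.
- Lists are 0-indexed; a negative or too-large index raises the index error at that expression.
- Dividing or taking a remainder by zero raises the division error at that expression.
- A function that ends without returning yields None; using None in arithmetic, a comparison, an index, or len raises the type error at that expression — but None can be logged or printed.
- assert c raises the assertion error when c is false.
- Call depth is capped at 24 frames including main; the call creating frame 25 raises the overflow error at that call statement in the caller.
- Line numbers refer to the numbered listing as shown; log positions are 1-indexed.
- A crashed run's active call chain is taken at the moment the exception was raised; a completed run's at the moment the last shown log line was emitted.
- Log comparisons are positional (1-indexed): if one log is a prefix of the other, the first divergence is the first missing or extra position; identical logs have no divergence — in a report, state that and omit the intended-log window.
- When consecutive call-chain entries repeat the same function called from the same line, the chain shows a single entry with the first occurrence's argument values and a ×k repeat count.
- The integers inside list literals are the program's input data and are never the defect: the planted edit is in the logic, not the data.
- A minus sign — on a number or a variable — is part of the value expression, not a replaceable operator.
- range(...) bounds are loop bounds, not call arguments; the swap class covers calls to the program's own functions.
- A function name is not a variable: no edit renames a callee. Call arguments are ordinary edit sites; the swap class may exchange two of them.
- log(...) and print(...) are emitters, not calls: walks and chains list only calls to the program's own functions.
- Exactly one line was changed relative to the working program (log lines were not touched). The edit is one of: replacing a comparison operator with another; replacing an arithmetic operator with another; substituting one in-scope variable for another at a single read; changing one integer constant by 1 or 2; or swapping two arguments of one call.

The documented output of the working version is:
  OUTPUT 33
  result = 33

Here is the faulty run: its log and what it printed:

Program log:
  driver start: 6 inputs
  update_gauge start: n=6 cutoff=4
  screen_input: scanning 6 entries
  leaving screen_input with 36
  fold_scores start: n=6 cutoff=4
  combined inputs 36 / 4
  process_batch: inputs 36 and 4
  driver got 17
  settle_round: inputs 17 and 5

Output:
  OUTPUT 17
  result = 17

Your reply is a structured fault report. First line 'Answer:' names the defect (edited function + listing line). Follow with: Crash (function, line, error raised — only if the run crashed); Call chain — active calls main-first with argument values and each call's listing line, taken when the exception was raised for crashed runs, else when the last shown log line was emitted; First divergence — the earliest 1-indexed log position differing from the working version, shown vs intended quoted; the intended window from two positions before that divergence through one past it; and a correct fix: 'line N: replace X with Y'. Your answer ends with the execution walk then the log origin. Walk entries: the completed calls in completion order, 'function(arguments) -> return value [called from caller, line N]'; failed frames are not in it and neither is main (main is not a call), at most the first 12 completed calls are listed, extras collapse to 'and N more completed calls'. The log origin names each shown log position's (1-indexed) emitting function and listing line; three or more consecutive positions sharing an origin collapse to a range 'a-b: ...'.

Answer: the defect is in process_batch at line 20.
Key observation: The log first diverges at position 8: the faulty run prints 'driver got 17' where the working version prints 'driver got 33'.
Call chain: main -> settle_round(17, 5) (called at line 48).
First divergence: at position 8 the run shows 'driver got 17' where the working version logs 'driver got 33'.
Intended log window:
  6: combined inputs 36 / 4
  7: process_batch: inputs 36 and 4
  8: driver got 33
  9: settle_round: inputs 33 and 5
Execution walk:
  screen_input([5, 4, 5, 9, 12, 1]) -> 36  [called from update_gauge, line 28]
  fold_scores([5, 4, 5, 9, 12, 1], 4) -> 4  [called from update_gauge, line 29]
  process_batch(36, 4) -> 17  [called from update_gauge, line 31]
  update_gauge([5, 4, 5, 9, 12, 1], 4) -> 17  [called from main, line 46]
  settle_round(17, 5) -> 17  [called from main, line 48]
Log origins:
  1: from main, line 45
  2: from update_gauge, line 27
  3: from screen_input, line 2
  4: from screen_input, line 6
  5: from fold_scores, line 10
  6: from update_gauge, line 30
  7: from process_batch, line 18
  8: from main, line 47
  9: from settle_round, line 34
A correct fix: line 20: replace `step` with `top`.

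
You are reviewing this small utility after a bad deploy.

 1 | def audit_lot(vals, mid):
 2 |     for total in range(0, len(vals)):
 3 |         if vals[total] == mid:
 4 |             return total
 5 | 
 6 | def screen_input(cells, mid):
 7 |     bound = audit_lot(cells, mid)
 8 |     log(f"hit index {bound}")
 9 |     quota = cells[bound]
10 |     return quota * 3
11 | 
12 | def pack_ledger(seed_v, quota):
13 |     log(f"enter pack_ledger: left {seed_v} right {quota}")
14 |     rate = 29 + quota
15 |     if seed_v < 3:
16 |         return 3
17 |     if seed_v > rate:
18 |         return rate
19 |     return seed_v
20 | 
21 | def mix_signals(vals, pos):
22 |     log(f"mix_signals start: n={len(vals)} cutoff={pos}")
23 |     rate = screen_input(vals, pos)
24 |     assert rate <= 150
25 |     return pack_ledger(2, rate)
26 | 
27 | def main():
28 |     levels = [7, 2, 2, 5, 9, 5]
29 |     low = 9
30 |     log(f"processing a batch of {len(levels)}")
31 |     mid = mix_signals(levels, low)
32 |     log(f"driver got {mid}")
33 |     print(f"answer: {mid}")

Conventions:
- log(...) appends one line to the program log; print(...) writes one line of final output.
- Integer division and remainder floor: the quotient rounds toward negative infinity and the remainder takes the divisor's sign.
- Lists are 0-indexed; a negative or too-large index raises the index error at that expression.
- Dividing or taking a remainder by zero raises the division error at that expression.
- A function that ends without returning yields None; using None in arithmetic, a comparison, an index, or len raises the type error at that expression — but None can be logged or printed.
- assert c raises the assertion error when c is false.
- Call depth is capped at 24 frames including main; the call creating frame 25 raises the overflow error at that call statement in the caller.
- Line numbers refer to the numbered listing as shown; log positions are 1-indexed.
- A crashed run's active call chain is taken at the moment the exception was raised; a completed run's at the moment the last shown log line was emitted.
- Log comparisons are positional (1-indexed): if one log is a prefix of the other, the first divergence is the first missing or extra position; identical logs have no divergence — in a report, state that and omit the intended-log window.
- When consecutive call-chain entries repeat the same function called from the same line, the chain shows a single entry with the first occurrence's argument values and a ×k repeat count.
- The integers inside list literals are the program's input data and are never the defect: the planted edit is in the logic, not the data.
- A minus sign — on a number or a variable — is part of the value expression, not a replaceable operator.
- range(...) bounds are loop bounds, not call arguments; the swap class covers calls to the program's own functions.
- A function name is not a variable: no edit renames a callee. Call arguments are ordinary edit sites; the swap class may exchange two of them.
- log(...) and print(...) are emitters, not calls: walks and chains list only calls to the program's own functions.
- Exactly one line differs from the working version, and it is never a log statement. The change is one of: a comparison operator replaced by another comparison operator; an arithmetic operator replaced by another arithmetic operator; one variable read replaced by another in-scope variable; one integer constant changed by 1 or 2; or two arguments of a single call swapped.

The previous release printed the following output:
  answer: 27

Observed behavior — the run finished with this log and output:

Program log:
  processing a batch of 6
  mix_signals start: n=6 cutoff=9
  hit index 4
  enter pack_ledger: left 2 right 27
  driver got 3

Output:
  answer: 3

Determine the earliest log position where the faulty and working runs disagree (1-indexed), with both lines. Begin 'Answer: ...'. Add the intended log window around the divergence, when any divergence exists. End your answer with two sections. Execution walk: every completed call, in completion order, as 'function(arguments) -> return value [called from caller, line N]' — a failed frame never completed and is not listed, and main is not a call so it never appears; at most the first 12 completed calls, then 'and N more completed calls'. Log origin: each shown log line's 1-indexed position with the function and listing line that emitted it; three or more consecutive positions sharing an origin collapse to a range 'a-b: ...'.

Answer: position 4 — shown 'enter pack_ledger: left 2 right 27', intended 'enter pack_ledger: left 27 right 2'.
Intended log window:
  2: mix_signals start: n=6 cutoff=9
  3: hit index 4
  4: enter pack_ledger: left 27 right 2
  5: driver got 27
Execution walk:
  audit_lot([7, 2, 2, 5, 9, 5], 9) -> 4  [called from screen_input, line 7]
  screen_input([7, 2, 2, 5, 9, 5], 9) -> 27  [called from mix_signals, line 23]
  pack_ledger(2, 27) -> 3  [called from mix_signals, line 25]
  mix_signals([7, 2, 2, 5, 9, 5], 9) -> 3  [called from main, line 31]
Log origins:
  1: logged in main at line 30
  2: logged in mix_signals at line 22
  3: logged in screen_input at line 8
  4: logged in pack_ledger at line 13
  5: logged in main at line 32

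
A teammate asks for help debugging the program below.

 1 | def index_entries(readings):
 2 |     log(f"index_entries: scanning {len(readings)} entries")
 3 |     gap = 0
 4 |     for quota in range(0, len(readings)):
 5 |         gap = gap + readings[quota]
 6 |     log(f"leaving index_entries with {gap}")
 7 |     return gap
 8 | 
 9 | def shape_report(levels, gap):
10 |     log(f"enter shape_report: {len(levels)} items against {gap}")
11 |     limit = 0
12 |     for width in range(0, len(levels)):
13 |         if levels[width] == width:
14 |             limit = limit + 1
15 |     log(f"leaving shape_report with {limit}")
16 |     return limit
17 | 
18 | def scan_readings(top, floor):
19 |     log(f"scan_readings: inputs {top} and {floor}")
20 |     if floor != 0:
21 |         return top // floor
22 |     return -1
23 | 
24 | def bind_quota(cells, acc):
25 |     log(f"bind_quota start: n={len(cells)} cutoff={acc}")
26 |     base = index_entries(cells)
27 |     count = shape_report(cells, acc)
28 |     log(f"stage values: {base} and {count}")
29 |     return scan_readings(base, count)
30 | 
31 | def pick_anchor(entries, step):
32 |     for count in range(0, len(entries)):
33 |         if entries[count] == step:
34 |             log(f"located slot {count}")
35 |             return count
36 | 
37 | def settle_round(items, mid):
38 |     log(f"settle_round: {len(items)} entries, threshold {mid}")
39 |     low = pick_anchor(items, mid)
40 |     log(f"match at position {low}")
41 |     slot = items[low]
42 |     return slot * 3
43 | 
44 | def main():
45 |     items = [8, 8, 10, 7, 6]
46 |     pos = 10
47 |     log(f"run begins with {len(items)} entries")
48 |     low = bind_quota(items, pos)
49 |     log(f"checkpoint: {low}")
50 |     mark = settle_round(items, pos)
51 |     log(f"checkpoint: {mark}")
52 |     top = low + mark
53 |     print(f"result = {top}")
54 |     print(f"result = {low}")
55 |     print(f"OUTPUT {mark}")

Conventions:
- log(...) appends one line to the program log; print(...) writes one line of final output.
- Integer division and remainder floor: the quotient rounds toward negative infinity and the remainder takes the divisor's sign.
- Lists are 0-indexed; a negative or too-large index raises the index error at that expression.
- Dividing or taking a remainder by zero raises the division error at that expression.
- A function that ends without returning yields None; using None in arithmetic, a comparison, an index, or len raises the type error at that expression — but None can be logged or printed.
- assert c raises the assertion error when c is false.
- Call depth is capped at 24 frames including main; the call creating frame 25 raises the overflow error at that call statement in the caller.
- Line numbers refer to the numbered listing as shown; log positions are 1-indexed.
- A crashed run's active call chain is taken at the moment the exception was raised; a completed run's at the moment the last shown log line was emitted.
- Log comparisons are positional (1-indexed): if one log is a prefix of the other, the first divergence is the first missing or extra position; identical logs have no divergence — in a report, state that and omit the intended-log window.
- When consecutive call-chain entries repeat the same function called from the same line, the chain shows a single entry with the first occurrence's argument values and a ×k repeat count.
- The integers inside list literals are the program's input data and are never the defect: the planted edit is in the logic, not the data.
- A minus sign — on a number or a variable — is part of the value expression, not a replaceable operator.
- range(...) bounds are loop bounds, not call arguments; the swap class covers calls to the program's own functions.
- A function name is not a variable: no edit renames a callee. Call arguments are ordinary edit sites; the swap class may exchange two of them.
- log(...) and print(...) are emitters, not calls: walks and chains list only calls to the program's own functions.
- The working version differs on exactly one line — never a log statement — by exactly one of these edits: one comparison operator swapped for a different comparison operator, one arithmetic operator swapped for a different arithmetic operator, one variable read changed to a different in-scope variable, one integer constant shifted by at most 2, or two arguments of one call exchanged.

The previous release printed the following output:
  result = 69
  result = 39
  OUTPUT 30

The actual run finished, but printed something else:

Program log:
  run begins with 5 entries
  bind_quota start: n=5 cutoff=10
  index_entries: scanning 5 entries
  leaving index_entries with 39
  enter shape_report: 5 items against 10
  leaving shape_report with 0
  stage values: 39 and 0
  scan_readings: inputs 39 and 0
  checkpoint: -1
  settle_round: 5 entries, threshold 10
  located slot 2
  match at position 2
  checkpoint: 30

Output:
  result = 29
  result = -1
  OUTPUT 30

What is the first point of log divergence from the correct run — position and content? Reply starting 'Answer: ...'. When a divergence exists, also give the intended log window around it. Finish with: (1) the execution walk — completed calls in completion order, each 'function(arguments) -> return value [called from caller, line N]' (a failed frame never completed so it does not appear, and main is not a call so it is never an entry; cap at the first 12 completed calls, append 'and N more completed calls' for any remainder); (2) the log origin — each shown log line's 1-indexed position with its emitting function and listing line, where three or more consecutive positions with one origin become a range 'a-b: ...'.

Answer: at position 6 the run shows 'leaving shape_report with 0' where the working version logs 'leaving shape_report with 1'.
Intended log window:
  4: leaving index_entries with 39
  5: enter shape_report: 5 items against 10
  6: leaving shape_report with 1
  7: stage values: 39 and 1
Execution walk:
  index_entries([8, 8, 10, 7, 6]) -> 39  [called from bind_quota, line 26]
  shape_report([8, 8, 10, 7, 6], 10) -> 0  [called from bind_quota, line 27]
  scan_readings(39, 0) -> -1  [called from bind_quota, line 29]
  bind_quota([8, 8, 10, 7, 6], 10) -> -1  [called from main, line 48]
  pick_anchor([8, 8, 10, 7, 6], 10) -> 2  [called from settle_round, line 39]
  settle_round([8, 8, 10, 7, 6], 10) -> 30  [called from main, line 50]
Log line origins:
  1 — main, line 47
  2 — bind_quota, line 25
  3 — index_entries, line 2
  4 — index_entries, line 6
  5 — shape_report, line 10
  6 — shape_report, line 15
  7 — bind_quota, line 28
  8 — scan_readings, line 19
  9 — main, line 49
  10 — settle_round, line 38
  11 — pick_anchor, line 34
  12 — settle_round, line 40
  13 — main, line 51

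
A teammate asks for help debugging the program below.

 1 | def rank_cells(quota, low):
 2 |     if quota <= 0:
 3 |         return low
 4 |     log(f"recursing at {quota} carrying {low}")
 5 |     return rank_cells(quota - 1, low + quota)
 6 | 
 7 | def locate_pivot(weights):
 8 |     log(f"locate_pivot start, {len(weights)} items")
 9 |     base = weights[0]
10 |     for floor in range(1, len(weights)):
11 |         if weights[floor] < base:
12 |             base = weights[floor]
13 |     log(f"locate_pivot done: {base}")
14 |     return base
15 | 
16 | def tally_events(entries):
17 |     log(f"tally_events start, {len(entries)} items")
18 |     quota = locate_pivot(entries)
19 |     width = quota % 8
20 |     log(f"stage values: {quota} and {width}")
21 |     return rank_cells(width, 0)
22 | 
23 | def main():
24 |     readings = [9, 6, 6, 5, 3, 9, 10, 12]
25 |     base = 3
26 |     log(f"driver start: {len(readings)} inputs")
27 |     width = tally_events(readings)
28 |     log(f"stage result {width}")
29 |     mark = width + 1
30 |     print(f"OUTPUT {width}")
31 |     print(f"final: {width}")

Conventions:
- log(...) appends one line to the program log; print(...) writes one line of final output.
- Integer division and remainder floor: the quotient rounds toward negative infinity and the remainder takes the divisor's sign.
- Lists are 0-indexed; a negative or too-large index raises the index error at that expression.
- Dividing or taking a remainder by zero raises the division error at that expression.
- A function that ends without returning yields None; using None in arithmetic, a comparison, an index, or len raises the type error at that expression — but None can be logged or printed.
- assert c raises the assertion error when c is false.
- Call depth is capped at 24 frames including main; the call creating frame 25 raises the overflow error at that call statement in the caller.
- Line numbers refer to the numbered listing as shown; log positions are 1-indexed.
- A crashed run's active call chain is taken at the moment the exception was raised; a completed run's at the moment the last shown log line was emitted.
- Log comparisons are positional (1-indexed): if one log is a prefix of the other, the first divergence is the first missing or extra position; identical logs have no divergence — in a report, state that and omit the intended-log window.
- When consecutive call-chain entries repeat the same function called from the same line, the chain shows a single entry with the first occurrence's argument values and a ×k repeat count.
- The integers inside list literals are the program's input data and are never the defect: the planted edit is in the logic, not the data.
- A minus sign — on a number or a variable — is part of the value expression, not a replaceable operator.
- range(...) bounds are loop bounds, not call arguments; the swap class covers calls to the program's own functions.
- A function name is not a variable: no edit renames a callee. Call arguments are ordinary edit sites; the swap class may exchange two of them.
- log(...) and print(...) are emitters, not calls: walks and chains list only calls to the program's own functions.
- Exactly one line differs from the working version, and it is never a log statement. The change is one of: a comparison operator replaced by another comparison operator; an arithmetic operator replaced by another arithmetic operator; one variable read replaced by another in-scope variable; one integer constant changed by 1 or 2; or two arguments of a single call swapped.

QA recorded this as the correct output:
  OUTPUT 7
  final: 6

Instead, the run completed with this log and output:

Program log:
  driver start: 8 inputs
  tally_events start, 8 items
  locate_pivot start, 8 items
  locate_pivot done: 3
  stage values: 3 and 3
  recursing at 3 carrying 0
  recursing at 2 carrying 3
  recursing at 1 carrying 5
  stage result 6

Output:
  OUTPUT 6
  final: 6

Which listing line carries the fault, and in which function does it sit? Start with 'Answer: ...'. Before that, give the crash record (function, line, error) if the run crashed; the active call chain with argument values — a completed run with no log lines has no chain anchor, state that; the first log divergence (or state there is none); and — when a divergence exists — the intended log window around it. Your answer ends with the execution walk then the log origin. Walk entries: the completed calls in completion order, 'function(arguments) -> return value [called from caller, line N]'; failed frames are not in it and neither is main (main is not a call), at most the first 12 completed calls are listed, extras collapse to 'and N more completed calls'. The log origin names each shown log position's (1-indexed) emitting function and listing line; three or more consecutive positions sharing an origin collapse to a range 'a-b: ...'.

Answer: the defect is in main at line 30.
The tell: No log line changed; the fault shows up purely in the output.
Call chain: main.
First divergence: there is none — every log position agrees.
Execution walk:
  locate_pivot([9, 6, 6, 5, 3, 9, 10, 12]) -> 3  [called from tally_events, line 18]
  rank_cells(0, 6) -> 6  [called from rank_cells, line 5]
  rank_cells(1, 5) -> 6  [called from rank_cells, line 5]
  rank_cells(2, 3) -> 6  [called from rank_cells, line 5]
  rank_cells(3, 0) -> 6  [called from tally_events, line 21]
  tally_events([9, 6, 6, 5, 3, 9, 10, 12]) -> 6  [called from main, line 27]
Log origins:
  1: logged in main at line 26
  2: logged in tally_events at line 17
  3: logged in locate_pivot at line 8
  4: logged in locate_pivot at line 13
  5: logged in tally_events at line 20
  6-8: logged in rank_cells at line 4
  9: logged in main at line 28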